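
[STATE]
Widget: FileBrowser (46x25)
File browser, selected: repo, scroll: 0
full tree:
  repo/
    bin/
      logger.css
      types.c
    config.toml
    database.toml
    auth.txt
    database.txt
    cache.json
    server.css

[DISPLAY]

> [-] repo/                                   
    [+] bin/                                  
    config.toml                               
    database.toml                             
    auth.txt                                  
    database.txt                              
    cache.json                                
    server.css                                
                                              
                                              
                                              
                                              
                                              
                                              
                                              
                                              
                                              
                                              
                                              
                                              
                                              
                                              
                                              
                                              
                                              


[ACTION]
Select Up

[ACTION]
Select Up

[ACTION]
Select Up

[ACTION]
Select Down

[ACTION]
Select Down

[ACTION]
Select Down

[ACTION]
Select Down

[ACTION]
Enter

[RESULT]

  [-] repo/                                   
    [+] bin/                                  
    config.toml                               
    database.toml                             
  > auth.txt                                  
    database.txt                              
    cache.json                                
    server.css                                
                                              
                                              
                                              
                                              
                                              
                                              
                                              
                                              
                                              
                                              
                                              
                                              
                                              
                                              
                                              
                                              
                                              


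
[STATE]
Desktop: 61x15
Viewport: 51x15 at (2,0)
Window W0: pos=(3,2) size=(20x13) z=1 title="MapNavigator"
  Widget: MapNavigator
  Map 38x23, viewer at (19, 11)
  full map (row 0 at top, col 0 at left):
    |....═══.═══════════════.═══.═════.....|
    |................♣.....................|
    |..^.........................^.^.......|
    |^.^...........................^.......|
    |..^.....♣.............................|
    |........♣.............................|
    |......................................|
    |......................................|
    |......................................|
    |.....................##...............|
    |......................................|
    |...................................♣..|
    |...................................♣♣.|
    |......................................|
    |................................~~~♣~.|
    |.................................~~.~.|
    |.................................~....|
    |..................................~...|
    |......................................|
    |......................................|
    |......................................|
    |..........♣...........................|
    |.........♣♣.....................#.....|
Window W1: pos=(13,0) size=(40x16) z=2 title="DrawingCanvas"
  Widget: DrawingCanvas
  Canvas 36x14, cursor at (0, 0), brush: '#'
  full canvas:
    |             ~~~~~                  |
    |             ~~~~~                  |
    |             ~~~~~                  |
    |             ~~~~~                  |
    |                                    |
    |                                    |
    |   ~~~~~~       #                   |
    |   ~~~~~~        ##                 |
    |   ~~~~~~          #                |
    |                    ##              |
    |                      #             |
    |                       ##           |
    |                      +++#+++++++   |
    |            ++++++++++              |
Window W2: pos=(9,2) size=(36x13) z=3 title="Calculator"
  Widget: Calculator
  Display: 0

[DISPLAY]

           ┏━━━━━━━━━━━━━━━━━━━━━━━━━━━━━━━━━━━━━━┓
           ┃ DrawingCanvas                        ┃
 ┏━━━━━┏━━━━━━━━━━━━━━━━━━━━━━━━━━━━━━━━━━┓───────┨
 ┃ MapN┃ Calculator                       ┃       ┃
 ┠─────┠──────────────────────────────────┨       ┃
 ┃.....┃                                 0┃       ┃
 ┃.....┃┌───┬───┬───┬───┐                 ┃       ┃
 ┃.....┃│ 7 │ 8 │ 9 │ ÷ │                 ┃       ┃
 ┃.....┃├───┼───┼───┼───┤                 ┃       ┃
 ┃.....┃│ 4 │ 5 │ 6 │ × │                 ┃       ┃
 ┃.....┃├───┼───┼───┼───┤                 ┃       ┃
 ┃.....┃│ 1 │ 2 │ 3 │ - │                 ┃       ┃
 ┃.....┃├───┼───┼───┼───┤                 ┃       ┃
 ┃.....┃│ 0 │ . │ = │ + │                 ┃       ┃
 ┗━━━━━┗━━━━━━━━━━━━━━━━━━━━━━━━━━━━━━━━━━┛       ┃


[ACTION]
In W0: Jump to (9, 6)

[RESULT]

           ┏━━━━━━━━━━━━━━━━━━━━━━━━━━━━━━━━━━━━━━┓
           ┃ DrawingCanvas                        ┃
 ┏━━━━━┏━━━━━━━━━━━━━━━━━━━━━━━━━━━━━━━━━━┓───────┨
 ┃ MapN┃ Calculator                       ┃       ┃
 ┠─────┠──────────────────────────────────┨       ┃
 ┃..^..┃                                 0┃       ┃
 ┃^.^..┃┌───┬───┬───┬───┐                 ┃       ┃
 ┃..^..┃│ 7 │ 8 │ 9 │ ÷ │                 ┃       ┃
 ┃.....┃├───┼───┼───┼───┤                 ┃       ┃
 ┃.....┃│ 4 │ 5 │ 6 │ × │                 ┃       ┃
 ┃.....┃├───┼───┼───┼───┤                 ┃       ┃
 ┃.....┃│ 1 │ 2 │ 3 │ - │                 ┃       ┃
 ┃.....┃├───┼───┼───┼───┤                 ┃       ┃
 ┃.....┃│ 0 │ . │ = │ + │                 ┃       ┃
 ┗━━━━━┗━━━━━━━━━━━━━━━━━━━━━━━━━━━━━━━━━━┛       ┃


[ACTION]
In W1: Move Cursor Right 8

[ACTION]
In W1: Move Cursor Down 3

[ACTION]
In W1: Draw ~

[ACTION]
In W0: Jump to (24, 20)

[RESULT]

           ┏━━━━━━━━━━━━━━━━━━━━━━━━━━━━━━━━━━━━━━┓
           ┃ DrawingCanvas                        ┃
 ┏━━━━━┏━━━━━━━━━━━━━━━━━━━━━━━━━━━━━━━━━━┓───────┨
 ┃ MapN┃ Calculator                       ┃       ┃
 ┠─────┠──────────────────────────────────┨       ┃
 ┃.....┃                                 0┃       ┃
 ┃.....┃┌───┬───┬───┬───┐                 ┃       ┃
 ┃.....┃│ 7 │ 8 │ 9 │ ÷ │                 ┃       ┃
 ┃.....┃├───┼───┼───┼───┤                 ┃       ┃
 ┃.....┃│ 4 │ 5 │ 6 │ × │                 ┃       ┃
 ┃.....┃├───┼───┼───┼───┤                 ┃       ┃
 ┃.....┃│ 1 │ 2 │ 3 │ - │                 ┃       ┃
 ┃     ┃├───┼───┼───┼───┤                 ┃       ┃
 ┃     ┃│ 0 │ . │ = │ + │                 ┃       ┃
 ┗━━━━━┗━━━━━━━━━━━━━━━━━━━━━━━━━━━━━━━━━━┛       ┃


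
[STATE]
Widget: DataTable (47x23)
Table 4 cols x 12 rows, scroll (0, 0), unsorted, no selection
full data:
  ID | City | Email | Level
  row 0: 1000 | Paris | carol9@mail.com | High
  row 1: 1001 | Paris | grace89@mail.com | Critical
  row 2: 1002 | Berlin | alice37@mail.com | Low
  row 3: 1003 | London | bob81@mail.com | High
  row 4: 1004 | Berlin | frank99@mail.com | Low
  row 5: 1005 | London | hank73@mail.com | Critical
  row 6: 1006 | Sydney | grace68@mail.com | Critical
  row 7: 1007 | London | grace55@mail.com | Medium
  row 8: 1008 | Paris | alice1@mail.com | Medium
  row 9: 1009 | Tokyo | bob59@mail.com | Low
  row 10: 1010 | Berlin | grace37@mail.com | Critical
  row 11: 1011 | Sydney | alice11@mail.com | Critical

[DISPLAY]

ID  │City  │Email           │Level             
────┼──────┼────────────────┼────────          
1000│Paris │carol9@mail.com │High              
1001│Paris │grace89@mail.com│Critical          
1002│Berlin│alice37@mail.com│Low               
1003│London│bob81@mail.com  │High              
1004│Berlin│frank99@mail.com│Low               
1005│London│hank73@mail.com │Critical          
1006│Sydney│grace68@mail.com│Critical          
1007│London│grace55@mail.com│Medium            
1008│Paris │alice1@mail.com │Medium            
1009│Tokyo │bob59@mail.com  │Low               
1010│Berlin│grace37@mail.com│Critical          
1011│Sydney│alice11@mail.com│Critical          
                                               
                                               
                                               
                                               
                                               
                                               
                                               
                                               
                                               


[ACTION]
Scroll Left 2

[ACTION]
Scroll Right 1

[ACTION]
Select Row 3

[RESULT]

ID  │City  │Email           │Level             
────┼──────┼────────────────┼────────          
1000│Paris │carol9@mail.com │High              
1001│Paris │grace89@mail.com│Critical          
1002│Berlin│alice37@mail.com│Low               
>003│London│bob81@mail.com  │High              
1004│Berlin│frank99@mail.com│Low               
1005│London│hank73@mail.com │Critical          
1006│Sydney│grace68@mail.com│Critical          
1007│London│grace55@mail.com│Medium            
1008│Paris │alice1@mail.com │Medium            
1009│Tokyo │bob59@mail.com  │Low               
1010│Berlin│grace37@mail.com│Critical          
1011│Sydney│alice11@mail.com│Critical          
                                               
                                               
                                               
                                               
                                               
                                               
                                               
                                               
                                               


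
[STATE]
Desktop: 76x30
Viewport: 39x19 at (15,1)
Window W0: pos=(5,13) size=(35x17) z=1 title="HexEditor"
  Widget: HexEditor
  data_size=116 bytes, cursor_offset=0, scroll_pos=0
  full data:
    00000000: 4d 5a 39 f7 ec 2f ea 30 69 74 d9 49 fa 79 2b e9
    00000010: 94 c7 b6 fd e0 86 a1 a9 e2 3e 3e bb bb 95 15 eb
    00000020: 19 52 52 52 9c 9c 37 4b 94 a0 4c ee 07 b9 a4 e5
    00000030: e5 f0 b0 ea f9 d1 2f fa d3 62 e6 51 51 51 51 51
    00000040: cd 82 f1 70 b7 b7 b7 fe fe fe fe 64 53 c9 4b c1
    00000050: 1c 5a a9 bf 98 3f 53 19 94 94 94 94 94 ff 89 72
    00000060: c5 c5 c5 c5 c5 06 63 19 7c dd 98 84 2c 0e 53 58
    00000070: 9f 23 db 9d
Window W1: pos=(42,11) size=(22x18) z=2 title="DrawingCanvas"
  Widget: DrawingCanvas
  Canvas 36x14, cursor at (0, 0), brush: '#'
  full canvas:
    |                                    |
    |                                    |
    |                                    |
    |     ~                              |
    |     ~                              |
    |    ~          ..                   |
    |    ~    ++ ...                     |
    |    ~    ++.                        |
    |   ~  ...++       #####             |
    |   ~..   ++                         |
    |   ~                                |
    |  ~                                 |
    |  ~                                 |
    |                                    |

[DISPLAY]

                                       
                                       
                                       
                                       
                                       
                                       
                                       
                                       
                                       
                                       
                           ┏━━━━━━━━━━━
                           ┃ DrawingCan
━━━━━━━━━━━━━━━━━━━━━━━━┓  ┠───────────
r                       ┃  ┃+          
────────────────────────┨  ┃           
 4D 5a 39 f7 ec 2f ea 30┃  ┃           
 94 c7 b6 fd e0 86 a1 a9┃  ┃     ~     
 19 52 52 52 9c 9c 37 4b┃  ┃     ~     
 e5 f0 b0 ea f9 d1 2f fa┃  ┃    ~      


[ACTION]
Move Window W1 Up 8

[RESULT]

                                       
                                       
                           ┏━━━━━━━━━━━
                           ┃ DrawingCan
                           ┠───────────
                           ┃+          
                           ┃           
                           ┃           
                           ┃     ~     
                           ┃     ~     
                           ┃    ~      
                           ┃    ~    ++
━━━━━━━━━━━━━━━━━━━━━━━━┓  ┃    ~    ++
r                       ┃  ┃   ~  ...++
────────────────────────┨  ┃   ~..   ++
 4D 5a 39 f7 ec 2f ea 30┃  ┃   ~       
 94 c7 b6 fd e0 86 a1 a9┃  ┃  ~        
 19 52 52 52 9c 9c 37 4b┃  ┃  ~        
 e5 f0 b0 ea f9 d1 2f fa┃  ┃           


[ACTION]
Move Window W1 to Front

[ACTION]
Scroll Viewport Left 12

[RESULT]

                                       
                                       
                                       
                                       
                                       
                                       
                                       
                                       
                                       
                                       
                                       
                                       
  ┏━━━━━━━━━━━━━━━━━━━━━━━━━━━━━━━━━┓  
  ┃ HexEditor                       ┃  
  ┠─────────────────────────────────┨  
  ┃00000000  4D 5a 39 f7 ec 2f ea 30┃  
  ┃00000010  94 c7 b6 fd e0 86 a1 a9┃  
  ┃00000020  19 52 52 52 9c 9c 37 4b┃  
  ┃00000030  e5 f0 b0 ea f9 d1 2f fa┃  


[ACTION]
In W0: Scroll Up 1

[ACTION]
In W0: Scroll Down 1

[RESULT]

                                       
                                       
                                       
                                       
                                       
                                       
                                       
                                       
                                       
                                       
                                       
                                       
  ┏━━━━━━━━━━━━━━━━━━━━━━━━━━━━━━━━━┓  
  ┃ HexEditor                       ┃  
  ┠─────────────────────────────────┨  
  ┃00000010  94 c7 b6 fd e0 86 a1 a9┃  
  ┃00000020  19 52 52 52 9c 9c 37 4b┃  
  ┃00000030  e5 f0 b0 ea f9 d1 2f fa┃  
  ┃00000040  cd 82 f1 70 b7 b7 b7 fe┃  


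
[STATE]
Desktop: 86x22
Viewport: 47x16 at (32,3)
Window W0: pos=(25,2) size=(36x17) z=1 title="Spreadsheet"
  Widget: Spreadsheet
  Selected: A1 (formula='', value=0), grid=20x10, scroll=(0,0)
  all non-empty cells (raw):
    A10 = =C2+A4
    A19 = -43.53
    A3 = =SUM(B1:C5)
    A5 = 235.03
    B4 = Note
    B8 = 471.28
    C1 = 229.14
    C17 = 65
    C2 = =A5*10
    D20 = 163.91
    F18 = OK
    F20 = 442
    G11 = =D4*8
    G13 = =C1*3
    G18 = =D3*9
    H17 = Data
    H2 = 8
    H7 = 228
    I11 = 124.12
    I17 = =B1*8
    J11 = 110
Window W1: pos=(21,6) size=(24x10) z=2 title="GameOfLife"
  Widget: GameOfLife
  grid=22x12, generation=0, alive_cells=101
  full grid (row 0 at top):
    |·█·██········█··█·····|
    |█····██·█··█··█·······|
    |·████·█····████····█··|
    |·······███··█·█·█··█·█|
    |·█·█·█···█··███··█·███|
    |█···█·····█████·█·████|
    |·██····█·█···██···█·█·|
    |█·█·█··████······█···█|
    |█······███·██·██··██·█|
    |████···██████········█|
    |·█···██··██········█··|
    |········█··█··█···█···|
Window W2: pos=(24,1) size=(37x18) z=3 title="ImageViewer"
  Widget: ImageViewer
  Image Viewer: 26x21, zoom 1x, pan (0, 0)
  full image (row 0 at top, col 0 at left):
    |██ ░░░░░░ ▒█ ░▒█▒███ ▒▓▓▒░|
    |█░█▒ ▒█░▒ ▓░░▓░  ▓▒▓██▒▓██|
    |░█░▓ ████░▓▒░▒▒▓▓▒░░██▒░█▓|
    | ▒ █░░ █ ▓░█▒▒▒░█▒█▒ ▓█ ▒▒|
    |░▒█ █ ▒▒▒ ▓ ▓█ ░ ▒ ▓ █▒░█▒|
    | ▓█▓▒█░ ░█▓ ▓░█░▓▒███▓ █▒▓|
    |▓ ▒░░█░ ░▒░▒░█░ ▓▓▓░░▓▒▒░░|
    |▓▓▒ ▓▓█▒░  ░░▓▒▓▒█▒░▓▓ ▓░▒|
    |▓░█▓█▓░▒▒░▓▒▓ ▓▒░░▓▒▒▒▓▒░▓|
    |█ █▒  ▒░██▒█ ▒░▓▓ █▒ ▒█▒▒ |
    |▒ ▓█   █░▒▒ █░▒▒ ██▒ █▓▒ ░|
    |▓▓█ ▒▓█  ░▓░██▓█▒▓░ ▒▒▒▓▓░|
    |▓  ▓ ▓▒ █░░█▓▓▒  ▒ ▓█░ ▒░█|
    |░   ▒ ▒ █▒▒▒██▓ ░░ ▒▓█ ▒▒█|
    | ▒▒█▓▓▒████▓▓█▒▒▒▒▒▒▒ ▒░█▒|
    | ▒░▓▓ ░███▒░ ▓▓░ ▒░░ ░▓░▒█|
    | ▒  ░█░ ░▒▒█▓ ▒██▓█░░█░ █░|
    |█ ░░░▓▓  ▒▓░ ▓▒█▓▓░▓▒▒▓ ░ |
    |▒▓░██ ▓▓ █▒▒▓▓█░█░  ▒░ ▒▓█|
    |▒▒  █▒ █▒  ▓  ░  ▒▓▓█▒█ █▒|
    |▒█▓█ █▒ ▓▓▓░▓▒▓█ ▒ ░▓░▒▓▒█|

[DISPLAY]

────────────────────────────┨                  
░░ ▒█ ░▒█▒███ ▒▓▓▒░         ┃                  
░▒ ▓░░▓░  ▓▒▓██▒▓██         ┃                  
██░▓▒░▒▒▓▓▒░░██▒░█▓         ┃                  
█ ▓░█▒▒▒░█▒█▒ ▓█ ▒▒         ┃                  
▒▒ ▓ ▓█ ░ ▒ ▓ █▒░█▒         ┃                  
 ░█▓ ▓░█░▓▒███▓ █▒▓         ┃                  
 ░▒░▒░█░ ▓▓▓░░▓▒▒░░         ┃                  
▒░  ░░▓▒▓▒█▒░▓▓ ▓░▒         ┃                  
▒▒░▓▒▓ ▓▒░░▓▒▒▒▓▒░▓         ┃                  
░██▒█ ▒░▓▓ █▒ ▒█▒▒          ┃                  
█░▒▒ █░▒▒ ██▒ █▓▒ ░         ┃                  
  ░▓░██▓█▒▓░ ▒▒▒▓▓░         ┃                  
 █░░█▓▓▒  ▒ ▓█░ ▒░█         ┃                  
 █▒▒▒██▓ ░░ ▒▓█ ▒▒█         ┃                  
━━━━━━━━━━━━━━━━━━━━━━━━━━━━┛                  


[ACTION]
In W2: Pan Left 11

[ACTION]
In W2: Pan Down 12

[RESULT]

────────────────────────────┨                  
 █░░█▓▓▒  ▒ ▓█░ ▒░█         ┃                  
 █▒▒▒██▓ ░░ ▒▓█ ▒▒█         ┃                  
████▓▓█▒▒▒▒▒▒▒ ▒░█▒         ┃                  
███▒░ ▓▓░ ▒░░ ░▓░▒█         ┃                  
 ░▒▒█▓ ▒██▓█░░█░ █░         ┃                  
  ▒▓░ ▓▒█▓▓░▓▒▒▓ ░          ┃                  
▓ █▒▒▓▓█░█░  ▒░ ▒▓█         ┃                  
█▒  ▓  ░  ▒▓▓█▒█ █▒         ┃                  
 ▓▓▓░▓▒▓█ ▒ ░▓░▒▓▒█         ┃                  
                            ┃                  
                            ┃                  
                            ┃                  
                            ┃                  
                            ┃                  
━━━━━━━━━━━━━━━━━━━━━━━━━━━━┛                  


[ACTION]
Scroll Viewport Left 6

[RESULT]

──────────────────────────────────┨            
  ▓ ▓▒ █░░█▓▓▒  ▒ ▓█░ ▒░█         ┃            
   ▒ ▒ █▒▒▒██▓ ░░ ▒▓█ ▒▒█         ┃            
▒▒█▓▓▒████▓▓█▒▒▒▒▒▒▒ ▒░█▒         ┃            
▒░▓▓ ░███▒░ ▓▓░ ▒░░ ░▓░▒█         ┃            
▒  ░█░ ░▒▒█▓ ▒██▓█░░█░ █░         ┃            
 ░░░▓▓  ▒▓░ ▓▒█▓▓░▓▒▒▓ ░          ┃            
▓░██ ▓▓ █▒▒▓▓█░█░  ▒░ ▒▓█         ┃            
▒  █▒ █▒  ▓  ░  ▒▓▓█▒█ █▒         ┃            
█▓█ █▒ ▓▓▓░▓▒▓█ ▒ ░▓░▒▓▒█         ┃            
                                  ┃            
                                  ┃            
                                  ┃            
                                  ┃            
                                  ┃            
━━━━━━━━━━━━━━━━━━━━━━━━━━━━━━━━━━┛            


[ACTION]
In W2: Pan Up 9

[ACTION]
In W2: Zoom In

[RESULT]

──────────────────────────────────┨            
█░░██▒▒  ▒▒██░░▒▒  ▓▓░░░░▓▓░░    ▓┃            
░██░░▓▓  ████████░░▓▓▒▒░░▒▒▒▒▓▓▓▓▒┃            
░██░░▓▓  ████████░░▓▓▒▒░░▒▒▒▒▓▓▓▓▒┃            
 ▒▒  ██░░░░  ██  ▓▓░░██▒▒▒▒▒▒░░██▒┃            
 ▒▒  ██░░░░  ██  ▓▓░░██▒▒▒▒▒▒░░██▒┃            
░▒▒██  ██  ▒▒▒▒▒▒  ▓▓  ▓▓██  ░░  ▒┃            
░▒▒██  ██  ▒▒▒▒▒▒  ▓▓  ▓▓██  ░░  ▒┃            
 ▓▓██▓▓▒▒██░░  ░░██▓▓  ▓▓░░██░░▓▓▒┃            
 ▓▓██▓▓▒▒██░░  ░░██▓▓  ▓▓░░██░░▓▓▒┃            
▓  ▒▒░░░░██░░  ░░▒▒░░▒▒░░██░░  ▓▓▓┃            
▓  ▒▒░░░░██░░  ░░▒▒░░▒▒░░██░░  ▓▓▓┃            
▓▓▓▒▒  ▓▓▓▓██▒▒░░    ░░░░▓▓▒▒▓▓▒▒█┃            
▓▓▓▒▒  ▓▓▓▓██▒▒░░    ░░░░▓▓▒▒▓▓▒▒█┃            
▓░░██▓▓██▓▓░░▒▒▒▒░░▓▓▒▒▓▓  ▓▓▒▒░░░┃            
━━━━━━━━━━━━━━━━━━━━━━━━━━━━━━━━━━┛            


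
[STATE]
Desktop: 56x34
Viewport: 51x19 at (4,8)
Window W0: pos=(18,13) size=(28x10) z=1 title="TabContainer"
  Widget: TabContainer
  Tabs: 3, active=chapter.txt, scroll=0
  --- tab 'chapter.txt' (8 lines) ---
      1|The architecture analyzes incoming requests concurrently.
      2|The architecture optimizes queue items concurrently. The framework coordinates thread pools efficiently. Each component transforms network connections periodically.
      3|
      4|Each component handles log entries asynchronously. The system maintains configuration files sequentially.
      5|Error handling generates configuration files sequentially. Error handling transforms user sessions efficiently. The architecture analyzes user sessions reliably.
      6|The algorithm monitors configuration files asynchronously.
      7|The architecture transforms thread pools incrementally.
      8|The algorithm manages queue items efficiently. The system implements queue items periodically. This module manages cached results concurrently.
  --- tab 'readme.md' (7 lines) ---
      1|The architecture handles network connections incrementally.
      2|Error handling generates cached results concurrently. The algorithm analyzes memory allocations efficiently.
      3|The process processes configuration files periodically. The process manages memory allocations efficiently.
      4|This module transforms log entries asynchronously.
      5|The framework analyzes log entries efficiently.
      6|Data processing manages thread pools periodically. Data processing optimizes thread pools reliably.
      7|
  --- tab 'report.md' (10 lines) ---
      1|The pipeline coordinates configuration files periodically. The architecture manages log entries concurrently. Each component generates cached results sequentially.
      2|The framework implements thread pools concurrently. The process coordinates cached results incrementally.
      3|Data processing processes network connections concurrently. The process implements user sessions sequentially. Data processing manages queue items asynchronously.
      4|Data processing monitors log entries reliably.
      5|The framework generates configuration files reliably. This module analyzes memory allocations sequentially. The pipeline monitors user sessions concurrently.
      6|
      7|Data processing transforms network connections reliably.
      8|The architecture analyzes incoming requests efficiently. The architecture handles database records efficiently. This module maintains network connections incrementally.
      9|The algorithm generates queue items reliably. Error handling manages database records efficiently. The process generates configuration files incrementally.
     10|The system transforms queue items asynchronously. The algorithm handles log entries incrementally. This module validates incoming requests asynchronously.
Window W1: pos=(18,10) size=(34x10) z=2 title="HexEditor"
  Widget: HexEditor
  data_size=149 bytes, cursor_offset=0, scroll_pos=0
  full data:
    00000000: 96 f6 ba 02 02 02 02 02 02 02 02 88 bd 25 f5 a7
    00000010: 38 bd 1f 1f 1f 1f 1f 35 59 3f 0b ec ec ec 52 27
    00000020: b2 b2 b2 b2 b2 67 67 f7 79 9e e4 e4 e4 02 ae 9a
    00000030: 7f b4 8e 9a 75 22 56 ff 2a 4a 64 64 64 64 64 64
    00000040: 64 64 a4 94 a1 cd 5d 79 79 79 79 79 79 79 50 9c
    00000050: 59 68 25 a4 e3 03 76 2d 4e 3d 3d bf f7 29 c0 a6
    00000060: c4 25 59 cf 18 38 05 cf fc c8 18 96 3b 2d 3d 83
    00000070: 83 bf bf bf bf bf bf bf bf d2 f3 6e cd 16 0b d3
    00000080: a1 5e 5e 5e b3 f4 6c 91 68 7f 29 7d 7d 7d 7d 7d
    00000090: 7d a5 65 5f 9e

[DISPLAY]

                                                   
                                                   
              ┏━━━━━━━━━━━━━━━━━━━━━━━━━━━━━━━━┓   
              ┃ HexEditor                      ┃   
              ┠────────────────────────────────┨   
              ┃00000000  96 f6 ba 02 02 02 02 0┃   
              ┃00000010  38 bd 1f 1f 1f 1f 1f 3┃   
              ┃00000020  b2 b2 b2 b2 b2 67 67 f┃   
              ┃00000030  7f b4 8e 9a 75 22 56 f┃   
              ┃00000040  64 64 a4 94 a1 cd 5d 7┃   
              ┃00000050  59 68 25 a4 e3 03 76 2┃   
              ┗━━━━━━━━━━━━━━━━━━━━━━━━━━━━━━━━┛   
              ┃                          ┃         
              ┃Each component handles log┃         
              ┗━━━━━━━━━━━━━━━━━━━━━━━━━━┛         
                                                   
                                                   
                                                   
                                                   


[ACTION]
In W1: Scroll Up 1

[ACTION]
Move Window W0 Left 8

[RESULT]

                                                   
                                                   
              ┏━━━━━━━━━━━━━━━━━━━━━━━━━━━━━━━━┓   
              ┃ HexEditor                      ┃   
              ┠────────────────────────────────┨   
      ┏━━━━━━━┃00000000  96 f6 ba 02 02 02 02 0┃   
      ┃ TabCon┃00000010  38 bd 1f 1f 1f 1f 1f 3┃   
      ┠───────┃00000020  b2 b2 b2 b2 b2 67 67 f┃   
      ┃[chapte┃00000030  7f b4 8e 9a 75 22 56 f┃   
      ┃───────┃00000040  64 64 a4 94 a1 cd 5d 7┃   
      ┃The arc┃00000050  59 68 25 a4 e3 03 76 2┃   
      ┃The arc┗━━━━━━━━━━━━━━━━━━━━━━━━━━━━━━━━┛   
      ┃                          ┃                 
      ┃Each component handles log┃                 
      ┗━━━━━━━━━━━━━━━━━━━━━━━━━━┛                 
                                                   
                                                   
                                                   
                                                   


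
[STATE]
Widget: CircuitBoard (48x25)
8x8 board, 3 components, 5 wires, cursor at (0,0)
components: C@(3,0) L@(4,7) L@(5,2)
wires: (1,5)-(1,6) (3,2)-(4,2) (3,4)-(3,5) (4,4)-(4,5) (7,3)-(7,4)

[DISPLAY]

   0 1 2 3 4 5 6 7                              
0  [.]                                          
                                                
1                       · ─ ·                   
                                                
2                                               
                                                
3   C       ·       · ─ ·                       
            │                                   
4           ·       · ─ ·       L               
                                                
5           L                                   
                                                
6                                               
                                                
7               · ─ ·                           
Cursor: (0,0)                                   
                                                
                                                
                                                
                                                
                                                
                                                
                                                
                                                


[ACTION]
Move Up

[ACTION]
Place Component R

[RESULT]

   0 1 2 3 4 5 6 7                              
0  [R]                                          
                                                
1                       · ─ ·                   
                                                
2                                               
                                                
3   C       ·       · ─ ·                       
            │                                   
4           ·       · ─ ·       L               
                                                
5           L                                   
                                                
6                                               
                                                
7               · ─ ·                           
Cursor: (0,0)                                   
                                                
                                                
                                                
                                                
                                                
                                                
                                                
                                                


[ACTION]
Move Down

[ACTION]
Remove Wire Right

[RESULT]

   0 1 2 3 4 5 6 7                              
0   R                                           
                                                
1  [.]                  · ─ ·                   
                                                
2                                               
                                                
3   C       ·       · ─ ·                       
            │                                   
4           ·       · ─ ·       L               
                                                
5           L                                   
                                                
6                                               
                                                
7               · ─ ·                           
Cursor: (1,0)                                   
                                                
                                                
                                                
                                                
                                                
                                                
                                                
                                                


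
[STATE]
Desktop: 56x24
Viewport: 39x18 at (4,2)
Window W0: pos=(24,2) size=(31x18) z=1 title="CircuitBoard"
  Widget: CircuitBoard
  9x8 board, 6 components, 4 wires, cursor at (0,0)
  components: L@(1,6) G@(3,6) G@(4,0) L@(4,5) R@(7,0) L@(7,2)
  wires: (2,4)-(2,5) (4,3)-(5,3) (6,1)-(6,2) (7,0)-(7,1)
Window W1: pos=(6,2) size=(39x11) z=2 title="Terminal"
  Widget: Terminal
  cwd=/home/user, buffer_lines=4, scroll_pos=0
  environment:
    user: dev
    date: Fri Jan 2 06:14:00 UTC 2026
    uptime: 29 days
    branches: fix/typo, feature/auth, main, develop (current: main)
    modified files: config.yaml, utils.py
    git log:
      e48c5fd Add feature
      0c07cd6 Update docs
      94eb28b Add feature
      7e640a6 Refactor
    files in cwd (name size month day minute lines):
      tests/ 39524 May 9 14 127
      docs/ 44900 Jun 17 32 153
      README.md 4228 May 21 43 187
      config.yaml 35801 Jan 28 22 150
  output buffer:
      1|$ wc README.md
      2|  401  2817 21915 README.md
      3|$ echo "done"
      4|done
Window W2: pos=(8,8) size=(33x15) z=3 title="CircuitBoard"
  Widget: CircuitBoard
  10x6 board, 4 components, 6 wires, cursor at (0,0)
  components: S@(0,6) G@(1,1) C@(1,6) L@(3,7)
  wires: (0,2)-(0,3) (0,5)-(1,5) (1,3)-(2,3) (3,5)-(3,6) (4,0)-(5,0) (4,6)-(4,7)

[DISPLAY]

  ┏━━━━━━━━━━━━━━━━━━━━━━━━━━━━━━━━━━━━
  ┃ Terminal                           
  ┠────────────────────────────────────
  ┃$ wc README.md                      
  ┃  401  2817 21915 README.md         
  ┃$ echo "done"                       
  ┃d┏━━━━━━━━━━━━━━━━━━━━━━━━━━━━━━━┓  
  ┃$┃ CircuitBoard                  ┃  
  ┃ ┠───────────────────────────────┨  
  ┃ ┃   0 1 2 3 4 5 6 7 8 9         ┃  
  ┗━┃0  [.]      · ─ ·       ·   S  ┃━━
    ┃                        │      ┃  
    ┃1       G       ·       ·   C  ┃· 
    ┃                │              ┃│ 
    ┃2               ·              ┃· 
    ┃                               ┃  
    ┃3                       · ─ ·  ┃  
    ┃                               ┃━━


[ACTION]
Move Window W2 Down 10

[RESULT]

  ┏━━━━━━━━━━━━━━━━━━━━━━━━━━━━━━━━━━━━
  ┃ Terminal                           
  ┠────────────────────────────────────
  ┃$ wc README.md                      
  ┃  401  2817 21915 README.md         
  ┃$ echo "done"                       
  ┃done                                
  ┃$┏━━━━━━━━━━━━━━━━━━━━━━━━━━━━━━━┓  
  ┃ ┃ CircuitBoard                  ┃  
  ┃ ┠───────────────────────────────┨  
  ┗━┃   0 1 2 3 4 5 6 7 8 9         ┃━━
    ┃0  [.]      · ─ ·       ·   S  ┃  
    ┃                        │      ┃· 
    ┃1       G       ·       ·   C  ┃│ 
    ┃                │              ┃· 
    ┃2               ·              ┃  
    ┃                               ┃  
    ┃3                       · ─ ·  ┃━━


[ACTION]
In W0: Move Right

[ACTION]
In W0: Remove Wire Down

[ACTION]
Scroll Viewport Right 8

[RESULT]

━━━━━━━━━━━━━━━━━━━━━━━━━━━━━━━━┓━━━━━━
inal                            ┃      
────────────────────────────────┨──────
README.md                       ┃      
  2817 21915 README.md          ┃      
o "done"                        ┃      
                                ┃      
━━━━━━━━━━━━━━━━━━━━━━━━━━━━┓   ┃      
rcuitBoard                  ┃   ┃· ─ · 
────────────────────────────┨   ┃      
0 1 2 3 4 5 6 7 8 9         ┃━━━┛      
[.]      · ─ ·       ·   S  ┃          
                     │      ┃·       L 
     G       ·       ·   C  ┃│         
             │              ┃·         
             ·              ┃          
                            ┃          
                     · ─ ·  ┃━━━━━━━━━━
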